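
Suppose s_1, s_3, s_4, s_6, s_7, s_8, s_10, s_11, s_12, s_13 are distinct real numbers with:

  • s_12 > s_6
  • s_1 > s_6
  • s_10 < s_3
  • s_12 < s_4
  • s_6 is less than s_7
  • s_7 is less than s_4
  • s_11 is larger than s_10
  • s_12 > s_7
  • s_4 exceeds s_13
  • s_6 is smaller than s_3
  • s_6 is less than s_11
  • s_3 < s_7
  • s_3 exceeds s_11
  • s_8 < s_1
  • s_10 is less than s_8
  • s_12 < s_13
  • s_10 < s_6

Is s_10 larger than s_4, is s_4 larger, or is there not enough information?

s_4

Link the given pairs in sequence: s_10 < s_11; s_11 < s_3; s_3 < s_7; s_7 < s_12; s_12 < s_4.
Chaining these gives s_10 < s_11 < s_3 < s_7 < s_12 < s_4.
So s_4 is larger.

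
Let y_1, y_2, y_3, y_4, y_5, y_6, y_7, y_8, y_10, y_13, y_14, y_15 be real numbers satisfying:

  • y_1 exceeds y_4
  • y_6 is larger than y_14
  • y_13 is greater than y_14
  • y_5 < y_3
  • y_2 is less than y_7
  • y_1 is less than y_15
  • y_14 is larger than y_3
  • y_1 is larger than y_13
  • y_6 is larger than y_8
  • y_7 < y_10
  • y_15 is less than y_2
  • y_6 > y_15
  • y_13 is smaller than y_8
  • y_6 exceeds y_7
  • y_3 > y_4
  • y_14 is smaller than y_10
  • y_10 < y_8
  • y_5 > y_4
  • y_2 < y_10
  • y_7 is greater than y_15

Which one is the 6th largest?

y_15

Piecing the relations together gives one ordering: y_4 < y_5 < y_3 < y_14 < y_13 < y_1 < y_15 < y_2 < y_7 < y_10 < y_8 < y_6.
Counting 6 from the largest end gives y_15.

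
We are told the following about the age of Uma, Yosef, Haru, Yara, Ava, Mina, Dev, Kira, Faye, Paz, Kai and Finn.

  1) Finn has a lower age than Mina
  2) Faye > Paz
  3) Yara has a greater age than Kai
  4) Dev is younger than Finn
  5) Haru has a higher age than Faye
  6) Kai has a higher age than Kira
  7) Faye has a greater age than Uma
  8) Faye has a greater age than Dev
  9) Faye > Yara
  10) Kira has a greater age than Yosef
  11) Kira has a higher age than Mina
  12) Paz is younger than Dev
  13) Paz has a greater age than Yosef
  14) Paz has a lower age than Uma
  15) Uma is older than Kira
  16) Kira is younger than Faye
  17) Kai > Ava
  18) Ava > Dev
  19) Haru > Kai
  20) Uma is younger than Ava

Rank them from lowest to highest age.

Nothing is placed below Yosef, so it is least; from there Yosef < Paz; Paz < Dev; Dev < Finn; Finn < Mina; Mina < Kira; Kira < Uma; Uma < Ava; Ava < Kai; Kai < Yara; Yara < Faye; Faye < Haru, each given directly.

Yosef < Paz < Dev < Finn < Mina < Kira < Uma < Ava < Kai < Yara < Faye < Haru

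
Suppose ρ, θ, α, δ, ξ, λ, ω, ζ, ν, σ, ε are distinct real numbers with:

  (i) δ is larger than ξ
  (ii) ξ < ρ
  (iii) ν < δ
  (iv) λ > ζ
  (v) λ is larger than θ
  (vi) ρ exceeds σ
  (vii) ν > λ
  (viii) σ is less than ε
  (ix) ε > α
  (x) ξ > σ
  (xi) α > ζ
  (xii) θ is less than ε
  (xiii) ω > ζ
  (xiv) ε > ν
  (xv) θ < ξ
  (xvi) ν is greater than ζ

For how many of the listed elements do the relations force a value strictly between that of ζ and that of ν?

Chaining upward from ζ reaches: ω, α, λ, ε, δ.
Chaining downward from ν reaches: θ, λ.
Strictly between ζ and ν are those in both lists: λ — 1 element.

1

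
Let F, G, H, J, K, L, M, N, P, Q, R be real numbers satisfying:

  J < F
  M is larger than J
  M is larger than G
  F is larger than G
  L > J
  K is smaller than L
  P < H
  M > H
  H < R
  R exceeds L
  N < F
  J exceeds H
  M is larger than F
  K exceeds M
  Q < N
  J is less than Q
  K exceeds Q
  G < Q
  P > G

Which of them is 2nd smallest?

Chaining the given pairs: G < P < H < J < Q < N < F < M < K < L < R.
The 2nd smallest is P.

P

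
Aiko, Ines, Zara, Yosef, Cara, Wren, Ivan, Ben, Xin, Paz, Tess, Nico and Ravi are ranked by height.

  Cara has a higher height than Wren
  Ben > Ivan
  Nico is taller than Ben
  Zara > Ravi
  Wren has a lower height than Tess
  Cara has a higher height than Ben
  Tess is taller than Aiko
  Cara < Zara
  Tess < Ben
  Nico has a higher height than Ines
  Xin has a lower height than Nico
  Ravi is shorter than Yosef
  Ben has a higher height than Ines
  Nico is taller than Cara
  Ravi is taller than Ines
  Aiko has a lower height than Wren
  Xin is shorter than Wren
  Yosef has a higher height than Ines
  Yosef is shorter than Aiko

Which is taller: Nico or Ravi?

Nico

Chaining the given relations: Ravi < Yosef < Aiko < Wren < Tess < Ben < Cara < Nico.
So Ravi < Nico; Nico is the taller of the two.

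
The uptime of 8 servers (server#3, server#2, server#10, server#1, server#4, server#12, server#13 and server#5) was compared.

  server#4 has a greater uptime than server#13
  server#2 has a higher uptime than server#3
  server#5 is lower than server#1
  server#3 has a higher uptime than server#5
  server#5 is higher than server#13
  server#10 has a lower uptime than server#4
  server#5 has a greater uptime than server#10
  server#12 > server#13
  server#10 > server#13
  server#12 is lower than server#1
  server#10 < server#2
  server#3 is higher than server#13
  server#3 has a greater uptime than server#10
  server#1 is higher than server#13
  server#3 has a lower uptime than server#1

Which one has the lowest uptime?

server#10 is not least since server#13 < server#10; server#5 is not least since server#10 < server#5; server#3 is not least since server#13 < server#3; server#2 is not least since server#3 < server#2; server#12 is not least since server#13 < server#12; server#1 is not least since server#13 < server#1; server#4 is not least since server#13 < server#4.
Only server#13 has nothing below it, so server#13 is the lowest uptime.

server#13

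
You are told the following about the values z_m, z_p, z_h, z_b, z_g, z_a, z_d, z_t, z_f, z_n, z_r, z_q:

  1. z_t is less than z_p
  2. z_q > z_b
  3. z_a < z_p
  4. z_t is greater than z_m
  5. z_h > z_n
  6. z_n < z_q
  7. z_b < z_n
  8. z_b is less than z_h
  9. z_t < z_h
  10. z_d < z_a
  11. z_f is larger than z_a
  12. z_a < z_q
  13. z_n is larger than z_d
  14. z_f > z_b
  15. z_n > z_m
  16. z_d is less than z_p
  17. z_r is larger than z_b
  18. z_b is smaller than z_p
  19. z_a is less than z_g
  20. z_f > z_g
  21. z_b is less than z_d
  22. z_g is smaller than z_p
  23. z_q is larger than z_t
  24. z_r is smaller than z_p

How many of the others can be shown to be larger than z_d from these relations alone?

7

The elements the relations force above z_d are z_a, z_g, z_n, z_q, z_f, z_h, z_p — no chain reaches any other.
That is 7.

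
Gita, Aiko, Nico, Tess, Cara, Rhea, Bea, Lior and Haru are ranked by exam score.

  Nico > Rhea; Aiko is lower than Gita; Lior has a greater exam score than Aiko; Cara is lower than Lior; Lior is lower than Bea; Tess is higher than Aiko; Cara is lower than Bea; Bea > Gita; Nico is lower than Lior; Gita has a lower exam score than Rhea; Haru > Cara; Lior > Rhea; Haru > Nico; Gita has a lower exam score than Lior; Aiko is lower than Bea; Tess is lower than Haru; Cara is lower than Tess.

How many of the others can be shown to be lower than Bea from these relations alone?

From Bea the given relations immediately reach Cara, Aiko, Gita, Lior.
From those, Rhea, Nico — 6 in total.
No other element is forced below Bea by the given relations, so the count is 6.

6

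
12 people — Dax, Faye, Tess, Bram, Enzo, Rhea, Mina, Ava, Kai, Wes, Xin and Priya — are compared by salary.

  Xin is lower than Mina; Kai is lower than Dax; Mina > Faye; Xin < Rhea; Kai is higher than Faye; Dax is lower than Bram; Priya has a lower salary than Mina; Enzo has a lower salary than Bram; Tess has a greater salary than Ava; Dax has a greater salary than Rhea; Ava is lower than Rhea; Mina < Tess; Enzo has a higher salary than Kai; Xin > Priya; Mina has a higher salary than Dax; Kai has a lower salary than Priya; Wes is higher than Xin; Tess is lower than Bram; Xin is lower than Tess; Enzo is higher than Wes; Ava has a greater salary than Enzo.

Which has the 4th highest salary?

Dax

Piecing the relations together gives one ordering: Faye < Kai < Priya < Xin < Wes < Enzo < Ava < Rhea < Dax < Mina < Tess < Bram.
Counting 4 from the largest end gives Dax.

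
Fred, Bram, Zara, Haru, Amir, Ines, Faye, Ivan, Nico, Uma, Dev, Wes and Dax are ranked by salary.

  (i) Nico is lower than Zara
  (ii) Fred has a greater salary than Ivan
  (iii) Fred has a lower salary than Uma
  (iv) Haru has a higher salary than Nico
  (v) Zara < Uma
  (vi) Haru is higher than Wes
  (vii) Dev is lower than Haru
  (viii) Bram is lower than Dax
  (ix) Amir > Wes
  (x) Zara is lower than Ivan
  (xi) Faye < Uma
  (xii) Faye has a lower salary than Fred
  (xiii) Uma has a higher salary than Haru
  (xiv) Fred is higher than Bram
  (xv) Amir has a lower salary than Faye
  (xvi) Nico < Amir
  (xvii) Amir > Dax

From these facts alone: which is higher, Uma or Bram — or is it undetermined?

Bram < Dax and Dax < Amir give Bram < Amir.
Then Amir < Faye extends the chain to Faye.
With Faye < Uma: Bram < Dax < Amir < Faye < Uma.
So Uma is higher.

Uma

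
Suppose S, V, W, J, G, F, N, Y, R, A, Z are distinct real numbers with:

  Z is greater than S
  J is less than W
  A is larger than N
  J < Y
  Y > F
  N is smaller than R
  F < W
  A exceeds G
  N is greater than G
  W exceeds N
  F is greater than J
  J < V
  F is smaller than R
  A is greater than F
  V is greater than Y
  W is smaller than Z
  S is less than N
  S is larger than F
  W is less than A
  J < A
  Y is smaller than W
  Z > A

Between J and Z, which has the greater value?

Z

Link the given pairs in sequence: J < F; F < S; S < N; N < W; W < A; A < Z.
Together: J < F < S < N < W < A < Z.
So J < Z; Z is the larger of the two.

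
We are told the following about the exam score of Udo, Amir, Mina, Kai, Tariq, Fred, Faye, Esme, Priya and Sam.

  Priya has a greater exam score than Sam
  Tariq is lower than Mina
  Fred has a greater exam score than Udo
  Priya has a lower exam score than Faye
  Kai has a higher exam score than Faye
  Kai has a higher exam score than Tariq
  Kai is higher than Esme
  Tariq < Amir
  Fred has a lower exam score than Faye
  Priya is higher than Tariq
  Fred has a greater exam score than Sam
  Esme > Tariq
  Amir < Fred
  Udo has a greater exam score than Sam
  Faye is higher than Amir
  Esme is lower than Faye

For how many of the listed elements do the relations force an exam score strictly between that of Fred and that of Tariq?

1

The relations place Tariq below Fred. An element lies strictly between them when it is forced above Tariq and also forced below Fred.
Above Tariq: {Priya, Amir, Esme, Faye, Mina, Kai}. Below Fred: {Sam, Amir, Udo}.
Intersection: {Amir} — 1.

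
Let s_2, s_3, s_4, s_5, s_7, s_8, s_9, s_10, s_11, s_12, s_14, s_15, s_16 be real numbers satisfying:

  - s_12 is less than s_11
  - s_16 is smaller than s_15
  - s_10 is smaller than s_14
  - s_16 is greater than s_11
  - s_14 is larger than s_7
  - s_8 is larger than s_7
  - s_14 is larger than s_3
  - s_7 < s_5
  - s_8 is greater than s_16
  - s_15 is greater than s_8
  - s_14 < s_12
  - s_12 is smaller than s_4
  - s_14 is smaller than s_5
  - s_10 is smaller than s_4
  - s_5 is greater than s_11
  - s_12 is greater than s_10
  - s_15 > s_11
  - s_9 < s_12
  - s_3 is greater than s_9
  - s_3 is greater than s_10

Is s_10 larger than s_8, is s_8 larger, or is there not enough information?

The relevant relations are s_10 < s_3; s_3 < s_14; s_14 < s_12; s_12 < s_11; s_11 < s_16; s_16 < s_8.
Chaining these gives s_10 < s_3 < s_14 < s_12 < s_11 < s_16 < s_8.
So s_8 is larger.

s_8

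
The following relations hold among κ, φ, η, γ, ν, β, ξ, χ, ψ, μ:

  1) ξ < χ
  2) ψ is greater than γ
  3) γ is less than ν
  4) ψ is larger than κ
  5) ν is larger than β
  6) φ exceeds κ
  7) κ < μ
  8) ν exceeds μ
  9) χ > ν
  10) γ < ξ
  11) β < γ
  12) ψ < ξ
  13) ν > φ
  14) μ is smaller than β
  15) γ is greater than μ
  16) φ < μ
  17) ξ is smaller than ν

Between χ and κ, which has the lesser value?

κ < μ and μ < γ give κ < γ.
Then γ < ψ extends the chain to ψ.
With ψ < ξ: κ < μ < γ < ψ < ξ.
Then ξ < χ extends the chain to χ.
So κ < χ; κ is the smaller of the two.

κ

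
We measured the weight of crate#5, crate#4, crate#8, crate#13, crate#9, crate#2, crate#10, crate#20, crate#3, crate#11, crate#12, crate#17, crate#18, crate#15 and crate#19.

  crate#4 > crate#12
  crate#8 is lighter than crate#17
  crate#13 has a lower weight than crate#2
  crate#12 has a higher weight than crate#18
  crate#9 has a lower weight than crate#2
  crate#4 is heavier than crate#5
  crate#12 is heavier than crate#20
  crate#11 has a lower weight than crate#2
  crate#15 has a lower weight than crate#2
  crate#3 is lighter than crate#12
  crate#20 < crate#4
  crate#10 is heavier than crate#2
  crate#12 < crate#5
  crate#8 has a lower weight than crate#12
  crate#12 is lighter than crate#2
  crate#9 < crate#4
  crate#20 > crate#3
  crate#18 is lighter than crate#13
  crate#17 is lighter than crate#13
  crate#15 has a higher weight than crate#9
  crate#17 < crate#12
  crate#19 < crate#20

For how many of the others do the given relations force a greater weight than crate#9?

4

From crate#9 the given relations immediately reach crate#15, crate#4, crate#2.
From those, crate#10 — 4 in total.
Nothing else is reachable above crate#9; 4 in all.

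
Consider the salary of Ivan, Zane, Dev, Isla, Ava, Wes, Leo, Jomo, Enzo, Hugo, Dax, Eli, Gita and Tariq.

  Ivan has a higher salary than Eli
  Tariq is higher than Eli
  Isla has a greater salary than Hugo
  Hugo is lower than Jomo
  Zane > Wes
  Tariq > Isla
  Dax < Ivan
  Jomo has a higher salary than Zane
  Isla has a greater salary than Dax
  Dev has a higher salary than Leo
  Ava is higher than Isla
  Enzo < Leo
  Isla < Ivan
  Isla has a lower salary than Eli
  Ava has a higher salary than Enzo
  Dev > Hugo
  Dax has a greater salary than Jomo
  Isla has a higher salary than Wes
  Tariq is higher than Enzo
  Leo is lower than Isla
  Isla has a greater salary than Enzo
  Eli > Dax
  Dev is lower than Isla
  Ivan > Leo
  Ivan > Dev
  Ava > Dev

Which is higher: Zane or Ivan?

Link the given pairs in sequence: Zane < Jomo; Jomo < Dax; Dax < Isla; Isla < Eli; Eli < Ivan.
Chaining these gives Zane < Jomo < Dax < Isla < Eli < Ivan.
So Zane < Ivan; Ivan is the higher of the two.

Ivan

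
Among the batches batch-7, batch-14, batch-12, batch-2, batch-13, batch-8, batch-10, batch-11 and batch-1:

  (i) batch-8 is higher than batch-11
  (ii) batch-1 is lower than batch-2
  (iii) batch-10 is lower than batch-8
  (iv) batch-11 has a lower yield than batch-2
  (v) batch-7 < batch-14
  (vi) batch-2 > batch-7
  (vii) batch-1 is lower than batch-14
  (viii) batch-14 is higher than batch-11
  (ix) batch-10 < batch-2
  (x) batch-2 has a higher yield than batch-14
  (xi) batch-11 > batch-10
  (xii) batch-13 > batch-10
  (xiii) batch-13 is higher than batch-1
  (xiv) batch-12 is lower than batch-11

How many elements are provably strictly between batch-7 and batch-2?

1

The relations place batch-7 below batch-2. An element lies strictly between them when it is forced above batch-7 and also forced below batch-2.
Above batch-7: {batch-14}. Below batch-2: {batch-10, batch-12, batch-1, batch-11, batch-14}.
Intersection: {batch-14} — 1.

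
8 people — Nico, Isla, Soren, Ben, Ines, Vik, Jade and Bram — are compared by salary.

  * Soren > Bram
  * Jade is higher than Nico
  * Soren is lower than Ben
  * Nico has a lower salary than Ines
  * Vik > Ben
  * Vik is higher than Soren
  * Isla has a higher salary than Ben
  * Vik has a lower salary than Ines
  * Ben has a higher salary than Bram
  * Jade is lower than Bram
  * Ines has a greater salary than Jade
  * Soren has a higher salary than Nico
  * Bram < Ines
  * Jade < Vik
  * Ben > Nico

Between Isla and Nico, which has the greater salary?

Isla

Link the given pairs in sequence: Nico < Jade; Jade < Bram; Bram < Soren; Soren < Ben; Ben < Isla.
Chaining these gives Nico < Jade < Bram < Soren < Ben < Isla.
So Nico < Isla; Isla is the higher of the two.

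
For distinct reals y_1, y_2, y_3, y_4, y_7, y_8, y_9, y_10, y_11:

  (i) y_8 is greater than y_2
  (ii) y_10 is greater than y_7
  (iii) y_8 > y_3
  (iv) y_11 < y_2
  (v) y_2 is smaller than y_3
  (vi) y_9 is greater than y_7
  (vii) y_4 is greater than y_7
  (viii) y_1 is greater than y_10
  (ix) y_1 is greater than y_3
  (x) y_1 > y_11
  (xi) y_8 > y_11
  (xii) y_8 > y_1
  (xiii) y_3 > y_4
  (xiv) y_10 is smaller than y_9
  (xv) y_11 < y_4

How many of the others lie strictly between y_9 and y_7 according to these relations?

1

The relations place y_7 below y_9. An element lies strictly between them when it is forced above y_7 and also forced below y_9.
Above y_7: {y_10, y_4, y_3, y_1, y_8}. Below y_9: {y_10}.
Intersection: {y_10} — 1.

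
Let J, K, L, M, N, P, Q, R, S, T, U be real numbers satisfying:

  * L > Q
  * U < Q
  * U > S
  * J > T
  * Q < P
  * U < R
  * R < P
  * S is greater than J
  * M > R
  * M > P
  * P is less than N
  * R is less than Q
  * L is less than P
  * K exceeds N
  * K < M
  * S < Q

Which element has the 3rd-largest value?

N

The consecutive relations fix a unique order: T < J < S < U < R < Q < L < P < N < K < M.
The 3rd largest is N.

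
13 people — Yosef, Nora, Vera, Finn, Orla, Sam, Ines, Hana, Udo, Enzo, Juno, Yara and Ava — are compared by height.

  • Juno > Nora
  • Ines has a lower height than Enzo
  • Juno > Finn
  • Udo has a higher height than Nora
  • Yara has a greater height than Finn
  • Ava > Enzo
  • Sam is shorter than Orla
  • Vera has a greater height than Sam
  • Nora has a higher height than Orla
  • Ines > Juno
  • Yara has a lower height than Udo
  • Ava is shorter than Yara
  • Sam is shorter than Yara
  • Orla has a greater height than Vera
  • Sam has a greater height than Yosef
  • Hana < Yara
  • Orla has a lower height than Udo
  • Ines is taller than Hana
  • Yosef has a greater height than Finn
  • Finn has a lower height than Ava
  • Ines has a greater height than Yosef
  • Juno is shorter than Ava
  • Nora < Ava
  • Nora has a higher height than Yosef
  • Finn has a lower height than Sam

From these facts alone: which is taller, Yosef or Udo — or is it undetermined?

Udo

The relevant relations are Yosef < Sam; Sam < Vera; Vera < Orla; Orla < Nora; Nora < Juno; Juno < Ines; Ines < Enzo; Enzo < Ava; Ava < Yara; Yara < Udo.
Together: Yosef < Sam < Vera < Orla < Nora < Juno < Ines < Enzo < Ava < Yara < Udo.
So Udo is taller.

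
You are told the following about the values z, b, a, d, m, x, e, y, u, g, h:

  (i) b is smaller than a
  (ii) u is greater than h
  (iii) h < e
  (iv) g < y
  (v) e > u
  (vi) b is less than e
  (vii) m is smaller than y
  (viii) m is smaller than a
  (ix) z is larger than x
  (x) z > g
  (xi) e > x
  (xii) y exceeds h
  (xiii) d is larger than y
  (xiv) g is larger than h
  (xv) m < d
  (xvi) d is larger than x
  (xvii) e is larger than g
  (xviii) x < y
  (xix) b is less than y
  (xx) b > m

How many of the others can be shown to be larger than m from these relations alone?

The elements the relations force above m are b, e, a, y, d — no chain reaches any other.
That is 5.

5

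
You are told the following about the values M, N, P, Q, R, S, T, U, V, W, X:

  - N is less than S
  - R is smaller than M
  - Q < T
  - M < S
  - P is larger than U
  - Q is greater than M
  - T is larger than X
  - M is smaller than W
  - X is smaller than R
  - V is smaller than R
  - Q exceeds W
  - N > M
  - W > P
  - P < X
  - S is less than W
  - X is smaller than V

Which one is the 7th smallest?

The consecutive relations fix a unique order: U < P < X < V < R < M < N < S < W < Q < T.
The 7th smallest is N.

N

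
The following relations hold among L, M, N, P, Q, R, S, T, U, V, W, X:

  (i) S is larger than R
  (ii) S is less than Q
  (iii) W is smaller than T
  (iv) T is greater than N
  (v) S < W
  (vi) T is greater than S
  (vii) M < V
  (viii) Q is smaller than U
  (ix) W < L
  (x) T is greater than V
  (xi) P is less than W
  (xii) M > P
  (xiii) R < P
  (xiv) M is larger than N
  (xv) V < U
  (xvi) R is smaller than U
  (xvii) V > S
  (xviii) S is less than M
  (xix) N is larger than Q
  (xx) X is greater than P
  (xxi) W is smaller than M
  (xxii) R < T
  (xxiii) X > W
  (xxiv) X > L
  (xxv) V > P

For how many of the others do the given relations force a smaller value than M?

Directly below M: P, S, W, N.
One step further: R, Q (6 so far).
No other element is forced below M by the given relations, so the count is 6.

6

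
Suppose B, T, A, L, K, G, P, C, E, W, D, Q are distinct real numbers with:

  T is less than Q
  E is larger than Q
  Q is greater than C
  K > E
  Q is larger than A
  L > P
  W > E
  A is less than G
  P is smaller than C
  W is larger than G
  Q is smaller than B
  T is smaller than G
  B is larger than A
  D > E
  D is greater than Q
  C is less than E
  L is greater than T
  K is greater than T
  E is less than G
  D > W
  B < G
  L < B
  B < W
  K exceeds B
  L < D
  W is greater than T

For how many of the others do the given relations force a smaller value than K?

The elements the relations force below K are P, T, A, C, Q, L, E, B — no chain reaches any other.
That is 8.

8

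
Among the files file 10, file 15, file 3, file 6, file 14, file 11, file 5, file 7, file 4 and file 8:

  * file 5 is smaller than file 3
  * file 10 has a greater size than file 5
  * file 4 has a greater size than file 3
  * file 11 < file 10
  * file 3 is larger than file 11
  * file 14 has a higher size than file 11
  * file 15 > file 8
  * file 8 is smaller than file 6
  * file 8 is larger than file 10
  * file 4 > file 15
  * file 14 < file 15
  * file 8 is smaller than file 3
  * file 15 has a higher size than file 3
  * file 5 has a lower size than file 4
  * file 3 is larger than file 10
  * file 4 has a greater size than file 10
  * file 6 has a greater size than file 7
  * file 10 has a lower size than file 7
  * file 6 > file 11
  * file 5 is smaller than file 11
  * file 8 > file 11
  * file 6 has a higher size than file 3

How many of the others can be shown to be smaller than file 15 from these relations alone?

From file 15 the given relations immediately reach file 14, file 8, file 3.
From those, file 5, file 11, file 10 — 6 in total.
No other element is forced below file 15 by the given relations, so the count is 6.

6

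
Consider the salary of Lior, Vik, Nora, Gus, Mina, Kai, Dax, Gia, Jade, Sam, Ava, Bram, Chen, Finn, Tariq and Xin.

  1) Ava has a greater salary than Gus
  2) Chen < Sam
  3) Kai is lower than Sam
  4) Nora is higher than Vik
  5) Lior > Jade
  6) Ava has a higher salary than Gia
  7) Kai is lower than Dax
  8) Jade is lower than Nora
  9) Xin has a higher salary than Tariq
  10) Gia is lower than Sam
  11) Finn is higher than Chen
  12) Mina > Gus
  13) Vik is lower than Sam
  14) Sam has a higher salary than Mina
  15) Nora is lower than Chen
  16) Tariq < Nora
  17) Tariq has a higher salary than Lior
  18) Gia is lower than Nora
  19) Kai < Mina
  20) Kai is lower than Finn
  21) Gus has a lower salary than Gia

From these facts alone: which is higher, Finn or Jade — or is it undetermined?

Finn

The relevant relations are Jade < Lior; Lior < Tariq; Tariq < Nora; Nora < Chen; Chen < Finn.
Chaining these gives Jade < Lior < Tariq < Nora < Chen < Finn.
So Finn is higher.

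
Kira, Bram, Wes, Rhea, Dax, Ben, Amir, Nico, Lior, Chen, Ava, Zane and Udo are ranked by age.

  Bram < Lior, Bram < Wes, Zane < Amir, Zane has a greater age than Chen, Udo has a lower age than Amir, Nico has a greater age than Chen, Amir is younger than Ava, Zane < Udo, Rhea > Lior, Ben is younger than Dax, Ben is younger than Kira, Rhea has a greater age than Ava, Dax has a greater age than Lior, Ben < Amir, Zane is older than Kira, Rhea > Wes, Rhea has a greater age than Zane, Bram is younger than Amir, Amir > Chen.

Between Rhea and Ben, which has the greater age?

Ben < Kira and Kira < Zane give Ben < Zane.
With Zane < Udo: Ben < Kira < Zane < Udo.
With Udo < Amir: Ben < Kira < Zane < Udo < Amir.
With Amir < Ava: Ben < Kira < Zane < Udo < Amir < Ava.
With Ava < Rhea: Ben < Kira < Zane < Udo < Amir < Ava < Rhea.
So Ben < Rhea; Rhea is the older of the two.

Rhea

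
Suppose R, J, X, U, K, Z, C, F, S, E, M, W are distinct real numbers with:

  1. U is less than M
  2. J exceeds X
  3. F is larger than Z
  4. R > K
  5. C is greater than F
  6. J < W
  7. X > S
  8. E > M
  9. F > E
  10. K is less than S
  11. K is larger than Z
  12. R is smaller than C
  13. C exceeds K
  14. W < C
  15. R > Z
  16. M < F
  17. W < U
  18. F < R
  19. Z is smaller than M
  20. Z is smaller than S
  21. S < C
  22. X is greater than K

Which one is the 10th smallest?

F

The consecutive relations fix a unique order: Z < K < S < X < J < W < U < M < E < F < R < C.
Counting 10 from the smallest end gives F.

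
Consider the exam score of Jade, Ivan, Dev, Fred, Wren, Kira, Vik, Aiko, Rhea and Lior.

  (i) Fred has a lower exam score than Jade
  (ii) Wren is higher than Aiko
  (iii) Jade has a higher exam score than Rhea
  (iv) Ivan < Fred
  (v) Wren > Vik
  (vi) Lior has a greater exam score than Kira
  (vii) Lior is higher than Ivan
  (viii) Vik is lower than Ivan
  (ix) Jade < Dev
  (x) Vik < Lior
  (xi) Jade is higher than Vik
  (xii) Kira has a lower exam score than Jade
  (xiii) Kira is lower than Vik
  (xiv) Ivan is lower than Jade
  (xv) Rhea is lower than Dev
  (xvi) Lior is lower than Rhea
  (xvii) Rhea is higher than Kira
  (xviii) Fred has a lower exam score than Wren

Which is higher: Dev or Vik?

Link the given pairs in sequence: Vik < Ivan; Ivan < Lior; Lior < Rhea; Rhea < Jade; Jade < Dev.
Chaining these gives Vik < Ivan < Lior < Rhea < Jade < Dev.
So Vik < Dev; Dev is the higher of the two.

Dev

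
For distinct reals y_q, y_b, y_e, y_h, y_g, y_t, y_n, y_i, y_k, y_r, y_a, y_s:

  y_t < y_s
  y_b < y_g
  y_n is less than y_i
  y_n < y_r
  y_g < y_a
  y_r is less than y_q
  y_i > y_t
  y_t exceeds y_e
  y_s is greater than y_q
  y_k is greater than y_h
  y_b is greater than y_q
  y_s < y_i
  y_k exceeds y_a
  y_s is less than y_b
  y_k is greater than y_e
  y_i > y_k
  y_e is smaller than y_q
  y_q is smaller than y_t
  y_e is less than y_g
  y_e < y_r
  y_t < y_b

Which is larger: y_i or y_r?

y_i

y_r < y_q and y_q < y_t give y_r < y_t.
With y_t < y_s: y_r < y_q < y_t < y_s.
With y_s < y_b: y_r < y_q < y_t < y_s < y_b.
With y_b < y_g: y_r < y_q < y_t < y_s < y_b < y_g.
Then y_g < y_a extends the chain to y_a.
Then y_a < y_k extends the chain to y_k.
With y_k < y_i: y_r < y_q < y_t < y_s < y_b < y_g < y_a < y_k < y_i.
So y_r < y_i; y_i is the larger of the two.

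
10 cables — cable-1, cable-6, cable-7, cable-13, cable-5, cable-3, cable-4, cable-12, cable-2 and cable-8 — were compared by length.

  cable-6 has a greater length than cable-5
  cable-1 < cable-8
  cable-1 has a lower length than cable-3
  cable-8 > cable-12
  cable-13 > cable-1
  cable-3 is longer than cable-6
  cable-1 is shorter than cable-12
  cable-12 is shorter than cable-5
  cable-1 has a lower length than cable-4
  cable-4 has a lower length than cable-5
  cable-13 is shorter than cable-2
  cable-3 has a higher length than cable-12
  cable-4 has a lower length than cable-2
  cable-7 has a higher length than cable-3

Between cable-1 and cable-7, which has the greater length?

cable-1 < cable-4 and cable-4 < cable-5 give cable-1 < cable-5.
With cable-5 < cable-6: cable-1 < cable-4 < cable-5 < cable-6.
With cable-6 < cable-3: cable-1 < cable-4 < cable-5 < cable-6 < cable-3.
Then cable-3 < cable-7 extends the chain to cable-7.
So cable-1 < cable-7; cable-7 is the longer of the two.

cable-7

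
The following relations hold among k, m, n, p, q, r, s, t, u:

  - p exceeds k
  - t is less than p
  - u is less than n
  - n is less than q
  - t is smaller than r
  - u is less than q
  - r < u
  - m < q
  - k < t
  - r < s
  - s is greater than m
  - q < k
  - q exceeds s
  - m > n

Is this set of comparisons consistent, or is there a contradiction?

inconsistent

Chaining the given relations yields r < u < n < m < s < q < k < t, so r < t. But one relation states t < r. These cannot both hold.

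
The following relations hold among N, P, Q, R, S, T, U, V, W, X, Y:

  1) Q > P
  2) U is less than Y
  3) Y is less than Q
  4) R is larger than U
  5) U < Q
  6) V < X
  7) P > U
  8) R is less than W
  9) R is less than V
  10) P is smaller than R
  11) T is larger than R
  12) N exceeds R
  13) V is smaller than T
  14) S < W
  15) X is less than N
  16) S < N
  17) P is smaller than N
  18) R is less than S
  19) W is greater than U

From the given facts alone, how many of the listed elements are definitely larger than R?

6

Directly above R: S, V, W, N, T.
One step further: X (6 so far).
Nothing else is reachable above R; 6 in all.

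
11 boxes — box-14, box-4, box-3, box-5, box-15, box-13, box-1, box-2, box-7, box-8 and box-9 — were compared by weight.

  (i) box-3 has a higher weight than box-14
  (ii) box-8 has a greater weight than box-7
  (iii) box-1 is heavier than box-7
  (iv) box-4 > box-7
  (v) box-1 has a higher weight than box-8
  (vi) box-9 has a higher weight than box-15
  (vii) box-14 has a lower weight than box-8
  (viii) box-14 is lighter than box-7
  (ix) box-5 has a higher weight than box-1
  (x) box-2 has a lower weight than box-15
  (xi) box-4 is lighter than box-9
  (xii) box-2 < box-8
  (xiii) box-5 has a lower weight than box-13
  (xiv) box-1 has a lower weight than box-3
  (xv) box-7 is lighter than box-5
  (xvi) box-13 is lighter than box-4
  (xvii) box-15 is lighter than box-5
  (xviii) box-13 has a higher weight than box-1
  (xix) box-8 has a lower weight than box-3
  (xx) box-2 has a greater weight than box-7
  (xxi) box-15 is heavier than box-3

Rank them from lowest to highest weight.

The consecutive links are each given: box-14 < box-7; box-7 < box-2; box-2 < box-8; box-8 < box-1; box-1 < box-3; box-3 < box-15; box-15 < box-5; box-5 < box-13; box-13 < box-4; box-4 < box-9.

box-14 < box-7 < box-2 < box-8 < box-1 < box-3 < box-15 < box-5 < box-13 < box-4 < box-9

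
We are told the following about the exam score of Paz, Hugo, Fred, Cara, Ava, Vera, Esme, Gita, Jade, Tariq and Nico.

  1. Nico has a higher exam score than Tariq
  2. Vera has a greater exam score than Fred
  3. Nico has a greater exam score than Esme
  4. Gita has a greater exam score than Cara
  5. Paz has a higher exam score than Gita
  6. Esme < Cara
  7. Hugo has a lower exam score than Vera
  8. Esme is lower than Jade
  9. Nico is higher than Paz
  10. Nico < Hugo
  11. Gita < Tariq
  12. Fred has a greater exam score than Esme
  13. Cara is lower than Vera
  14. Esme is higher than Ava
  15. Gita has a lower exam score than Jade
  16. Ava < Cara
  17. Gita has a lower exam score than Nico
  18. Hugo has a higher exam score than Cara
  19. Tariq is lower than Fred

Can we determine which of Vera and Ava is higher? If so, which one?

Ava < Cara and Cara < Gita give Ava < Gita.
With Gita < Paz: Ava < Cara < Gita < Paz.
With Paz < Nico: Ava < Cara < Gita < Paz < Nico.
Then Nico < Hugo extends the chain to Hugo.
Then Hugo < Vera extends the chain to Vera.
So Vera is higher.

Vera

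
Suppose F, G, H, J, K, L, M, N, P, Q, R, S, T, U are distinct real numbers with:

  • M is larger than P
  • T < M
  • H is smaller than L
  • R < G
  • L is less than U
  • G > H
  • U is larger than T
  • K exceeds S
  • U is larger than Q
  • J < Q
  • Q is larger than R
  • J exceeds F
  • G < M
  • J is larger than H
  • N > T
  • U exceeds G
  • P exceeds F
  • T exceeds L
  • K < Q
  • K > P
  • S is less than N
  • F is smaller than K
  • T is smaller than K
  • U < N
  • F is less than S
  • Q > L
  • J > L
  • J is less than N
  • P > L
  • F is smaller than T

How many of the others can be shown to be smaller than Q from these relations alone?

Directly below Q: L, R, J, K.
One step further: H, F, P, T, S (9 so far).
Nothing else is reachable below Q; 9 in all.

9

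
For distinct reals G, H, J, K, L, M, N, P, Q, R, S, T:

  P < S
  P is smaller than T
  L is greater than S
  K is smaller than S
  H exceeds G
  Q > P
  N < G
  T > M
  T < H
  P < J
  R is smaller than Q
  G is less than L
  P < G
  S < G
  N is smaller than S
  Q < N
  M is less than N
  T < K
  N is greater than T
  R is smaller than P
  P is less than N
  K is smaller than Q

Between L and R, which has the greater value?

L

The relevant relations are R < P; P < T; T < K; K < Q; Q < N; N < S; S < G; G < L.
Chaining these gives R < P < T < K < Q < N < S < G < L.
So R < L; L is the larger of the two.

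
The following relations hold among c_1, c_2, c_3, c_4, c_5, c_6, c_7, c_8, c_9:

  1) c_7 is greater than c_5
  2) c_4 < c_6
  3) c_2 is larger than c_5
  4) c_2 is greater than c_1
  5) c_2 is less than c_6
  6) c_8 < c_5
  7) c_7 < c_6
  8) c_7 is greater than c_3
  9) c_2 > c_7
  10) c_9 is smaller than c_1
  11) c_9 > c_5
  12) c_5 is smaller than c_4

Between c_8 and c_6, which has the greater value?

c_6

c_8 < c_5 and c_5 < c_9 give c_8 < c_9.
With c_9 < c_1: c_8 < c_5 < c_9 < c_1.
With c_1 < c_2: c_8 < c_5 < c_9 < c_1 < c_2.
With c_2 < c_6: c_8 < c_5 < c_9 < c_1 < c_2 < c_6.
So c_8 < c_6; c_6 is the larger of the two.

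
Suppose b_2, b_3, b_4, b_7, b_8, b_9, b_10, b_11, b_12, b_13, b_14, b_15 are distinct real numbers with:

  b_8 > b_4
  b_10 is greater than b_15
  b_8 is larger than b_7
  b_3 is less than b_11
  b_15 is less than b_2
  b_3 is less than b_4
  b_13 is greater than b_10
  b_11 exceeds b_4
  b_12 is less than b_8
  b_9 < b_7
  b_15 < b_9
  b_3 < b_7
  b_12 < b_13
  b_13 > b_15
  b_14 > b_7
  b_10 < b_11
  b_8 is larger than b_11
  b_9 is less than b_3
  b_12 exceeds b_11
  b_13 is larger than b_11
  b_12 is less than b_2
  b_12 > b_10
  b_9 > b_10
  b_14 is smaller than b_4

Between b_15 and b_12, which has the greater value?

b_12

Link the given pairs in sequence: b_15 < b_10; b_10 < b_9; b_9 < b_3; b_3 < b_7; b_7 < b_14; b_14 < b_4; b_4 < b_11; b_11 < b_12.
Together: b_15 < b_10 < b_9 < b_3 < b_7 < b_14 < b_4 < b_11 < b_12.
So b_15 < b_12; b_12 is the larger of the two.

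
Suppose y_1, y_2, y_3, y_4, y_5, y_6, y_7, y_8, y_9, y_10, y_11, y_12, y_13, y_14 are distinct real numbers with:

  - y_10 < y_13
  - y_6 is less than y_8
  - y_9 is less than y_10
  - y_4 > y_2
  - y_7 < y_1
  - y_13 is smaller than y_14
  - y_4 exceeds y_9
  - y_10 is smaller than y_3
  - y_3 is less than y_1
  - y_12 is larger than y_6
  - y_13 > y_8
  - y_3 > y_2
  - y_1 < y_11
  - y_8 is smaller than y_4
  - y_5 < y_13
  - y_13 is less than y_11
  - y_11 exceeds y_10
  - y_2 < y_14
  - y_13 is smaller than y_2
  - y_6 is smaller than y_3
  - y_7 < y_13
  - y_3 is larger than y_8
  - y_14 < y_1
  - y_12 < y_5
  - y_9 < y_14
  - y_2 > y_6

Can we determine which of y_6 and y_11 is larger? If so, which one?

y_11

The relevant relations are y_6 < y_12; y_12 < y_5; y_5 < y_13; y_13 < y_2; y_2 < y_14; y_14 < y_1; y_1 < y_11.
Chaining these gives y_6 < y_12 < y_5 < y_13 < y_2 < y_14 < y_1 < y_11.
So y_11 is larger.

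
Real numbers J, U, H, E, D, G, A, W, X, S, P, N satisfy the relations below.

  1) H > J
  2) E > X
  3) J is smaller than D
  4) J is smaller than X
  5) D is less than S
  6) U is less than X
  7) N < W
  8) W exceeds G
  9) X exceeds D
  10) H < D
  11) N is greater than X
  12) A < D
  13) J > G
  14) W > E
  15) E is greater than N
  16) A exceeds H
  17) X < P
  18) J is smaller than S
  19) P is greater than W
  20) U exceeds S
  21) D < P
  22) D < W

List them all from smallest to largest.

G < J < H < A < D < S < U < X < N < E < W < P

Each adjacent pair is fixed by a given relation: G < J; J < H; H < A; A < D; D < S; S < U; U < X; X < N; N < E; E < W; W < P. Chaining them end to end gives the full order.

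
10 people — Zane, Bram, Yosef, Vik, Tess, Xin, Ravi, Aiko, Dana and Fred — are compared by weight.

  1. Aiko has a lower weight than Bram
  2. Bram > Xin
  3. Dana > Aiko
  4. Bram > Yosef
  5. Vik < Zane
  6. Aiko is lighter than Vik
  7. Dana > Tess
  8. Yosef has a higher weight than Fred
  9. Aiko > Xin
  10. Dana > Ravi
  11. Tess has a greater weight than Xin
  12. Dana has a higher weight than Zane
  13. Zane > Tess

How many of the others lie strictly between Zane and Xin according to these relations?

The relations place Xin below Zane. An element lies strictly between them when it is forced above Xin and also forced below Zane.
Above Xin: {Aiko, Vik, Tess, Bram, Dana}. Below Zane: {Aiko, Vik, Tess}.
Intersection: {Aiko, Vik, Tess} — 3.

3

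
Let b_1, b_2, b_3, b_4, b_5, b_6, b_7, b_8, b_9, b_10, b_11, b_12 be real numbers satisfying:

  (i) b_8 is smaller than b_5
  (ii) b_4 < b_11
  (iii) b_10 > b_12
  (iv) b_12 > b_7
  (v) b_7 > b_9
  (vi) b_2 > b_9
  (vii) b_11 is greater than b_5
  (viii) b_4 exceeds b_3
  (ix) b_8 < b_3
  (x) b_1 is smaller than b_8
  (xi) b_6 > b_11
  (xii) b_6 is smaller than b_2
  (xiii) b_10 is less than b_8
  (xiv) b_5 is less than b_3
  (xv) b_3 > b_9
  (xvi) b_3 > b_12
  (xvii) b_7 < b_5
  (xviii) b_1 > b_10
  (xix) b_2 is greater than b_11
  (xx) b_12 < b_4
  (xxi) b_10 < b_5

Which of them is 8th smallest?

b_3

The consecutive relations fix a unique order: b_9 < b_7 < b_12 < b_10 < b_1 < b_8 < b_5 < b_3 < b_4 < b_11 < b_6 < b_2.
Counting 8 from the smallest end gives b_3.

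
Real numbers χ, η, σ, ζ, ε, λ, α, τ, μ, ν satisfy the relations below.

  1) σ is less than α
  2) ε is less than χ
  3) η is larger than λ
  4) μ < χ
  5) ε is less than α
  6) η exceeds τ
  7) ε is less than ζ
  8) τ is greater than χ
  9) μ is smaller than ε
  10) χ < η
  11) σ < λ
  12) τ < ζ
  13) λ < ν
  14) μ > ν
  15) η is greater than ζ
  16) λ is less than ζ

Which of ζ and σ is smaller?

σ < λ < ν < μ < ε < χ < τ < ζ, by transitivity through λ, ν, μ, ε, χ, τ.
So σ < ζ; σ is the smaller of the two.

σ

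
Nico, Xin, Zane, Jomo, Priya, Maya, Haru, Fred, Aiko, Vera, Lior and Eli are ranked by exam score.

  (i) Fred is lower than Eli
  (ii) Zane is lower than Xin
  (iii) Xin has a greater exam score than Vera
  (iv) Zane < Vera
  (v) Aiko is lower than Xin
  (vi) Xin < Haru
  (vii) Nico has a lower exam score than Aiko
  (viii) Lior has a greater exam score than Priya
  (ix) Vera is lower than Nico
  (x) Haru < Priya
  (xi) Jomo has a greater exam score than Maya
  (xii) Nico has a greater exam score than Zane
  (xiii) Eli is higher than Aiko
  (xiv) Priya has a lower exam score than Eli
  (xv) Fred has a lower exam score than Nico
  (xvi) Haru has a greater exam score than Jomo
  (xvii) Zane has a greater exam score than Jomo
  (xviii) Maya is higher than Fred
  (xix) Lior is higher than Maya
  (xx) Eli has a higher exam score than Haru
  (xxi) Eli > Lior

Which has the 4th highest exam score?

Haru

Chaining the given pairs: Fred < Maya < Jomo < Zane < Vera < Nico < Aiko < Xin < Haru < Priya < Lior < Eli.
Counting 4 from the largest end gives Haru.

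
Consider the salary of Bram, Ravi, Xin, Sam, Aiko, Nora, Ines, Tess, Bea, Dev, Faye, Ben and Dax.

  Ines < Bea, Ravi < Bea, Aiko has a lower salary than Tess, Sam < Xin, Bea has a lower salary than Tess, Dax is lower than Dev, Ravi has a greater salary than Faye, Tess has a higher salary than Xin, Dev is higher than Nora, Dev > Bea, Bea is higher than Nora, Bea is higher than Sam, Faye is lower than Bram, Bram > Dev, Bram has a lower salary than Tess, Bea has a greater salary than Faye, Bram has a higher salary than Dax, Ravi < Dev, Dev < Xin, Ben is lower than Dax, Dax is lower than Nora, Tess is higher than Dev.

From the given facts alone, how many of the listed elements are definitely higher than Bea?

From Bea the given relations immediately reach Dev, Tess.
From those, Xin, Bram — 4 in total.
Nothing else is reachable above Bea; 4 in all.

4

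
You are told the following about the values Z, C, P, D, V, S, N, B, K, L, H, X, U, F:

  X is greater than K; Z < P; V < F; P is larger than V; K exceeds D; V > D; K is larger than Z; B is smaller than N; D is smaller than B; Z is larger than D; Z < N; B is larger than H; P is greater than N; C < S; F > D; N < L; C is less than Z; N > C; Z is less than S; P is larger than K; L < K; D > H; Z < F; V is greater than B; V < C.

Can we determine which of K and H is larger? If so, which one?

H < D and D < B give H < B.
Then B < V extends the chain to V.
Then V < C extends the chain to C.
Then C < Z extends the chain to Z.
With Z < N: H < D < B < V < C < Z < N.
Then N < L extends the chain to L.
Then L < K extends the chain to K.
So K is larger.

K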